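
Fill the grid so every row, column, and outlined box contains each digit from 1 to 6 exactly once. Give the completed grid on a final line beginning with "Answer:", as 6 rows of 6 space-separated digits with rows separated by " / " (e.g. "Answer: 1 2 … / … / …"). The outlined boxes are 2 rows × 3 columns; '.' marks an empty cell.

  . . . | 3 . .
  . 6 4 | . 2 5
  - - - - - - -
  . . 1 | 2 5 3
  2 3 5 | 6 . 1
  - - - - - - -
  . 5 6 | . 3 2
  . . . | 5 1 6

Step 1. [r1c2∈{1,2}] col 2 places 1 nowhere but r1c2 ⇒ r1c2=1.
Step 2. [r6c3∈{2,3}] 3 has one home in col 3: r6c3. So r6c3=3.
Step 3. [r6c1∈{4}] r6c1 is down to just 4, so r6c1=4.
Step 4. [r1c6∈{4}] r1c6 has the single candidate 4, so r1c6=4.
Step 5. [r1c5∈{6}] r1c5's peers cover all but 6, so r1c5=6.
Step 6. [r2c1∈{3}] r2c1 is down to just 3 ⇒ r2c1=3.
Step 7. [r5c4∈{4}] nothing but 4 survives at r5c4, so r5c4=4.
Step 8. [r4c5∈{4}] only 4 remains possible at r4c5, so r4c5=4.
Step 9. [r3c2∈{4}] r3c2 has the single candidate 4. So r3c2=4.
Step 10. [r1c3∈{2}] nothing but 2 survives at r1c3. So r1c3=2.
Step 11. [r6c2∈{2}] r6c2's peers cover all but 2, so r6c2=2.
Step 12. [r2c4∈{1}] only 1 remains possible at r2c4 ⇒ r2c4=1.
Step 13. [r3c1∈{6}] r3c1 is down to just 6, so r3c1=6.
Step 14. [r5c1∈{1}] only 1 remains possible at r5c1, so r5c1=1.
Step 15. [r1c1∈{5}] r1c1's peers cover all but 5. So r1c1=5.

Answer: 5 1 2 3 6 4 / 3 6 4 1 2 5 / 6 4 1 2 5 3 / 2 3 5 6 4 1 / 1 5 6 4 3 2 / 4 2 3 5 1 6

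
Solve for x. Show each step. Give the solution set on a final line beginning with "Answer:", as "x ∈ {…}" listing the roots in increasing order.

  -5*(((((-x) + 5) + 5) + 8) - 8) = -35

Step 1. [-5*(((((-x) + 5) + 5) + 8) - 8) = -35] LHS = -5·(…); ÷-5 both sides, so div: ((((-x) + 5) + 5) + 8) - 8 = 7.
Step 2. [((((-x) + 5) + 5) + 8) - 8 = 7] add 8: x sits inside (… - 8). So sub: (((-x) + 5) + 5) + 8 = 15.
Step 3. [(((-x) + 5) + 5) + 8 = 15] +8 is outermost — subtract 8 both sides ⇒ sub: ((-x) + 5) + 5 = 7.
Step 4. [((-x) + 5) + 5 = 7] peel the +5: subtract 5 from each side. So sub: (-x) + 5 = 2.
Step 5. [(-x) + 5 = 2] peel the +5: subtract 5 from each side. So sub: -x = -3.
Step 6. [-x = -3] leading − — multiply by −1 ⇒ neg: x = 3.

Answer: x ∈ {3}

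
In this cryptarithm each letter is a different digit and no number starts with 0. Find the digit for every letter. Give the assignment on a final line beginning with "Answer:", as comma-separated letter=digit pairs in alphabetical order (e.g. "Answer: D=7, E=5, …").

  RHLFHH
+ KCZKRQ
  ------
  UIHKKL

Step 1. [col 1: H + Q ≡ L (mod 10)] no forcing yet in column 1 (carry-in 0); Q=6 is free and consistent — try it, so Q=6.
Step 2. [col 1: H + Q ≡ L (mod 10)] no forcing yet in column 1 (carry-in 0); L=9 is free and consistent — try it. So L=9.
Step 3. [col 1: H + Q ≡ L (mod 10)] from column 1 (Q=6, L=9, carry-in 0, digits 6,9 already taken and all letters distinct): H must equal 3 ⇒ H=3.
Step 4. [col 2: H + R ≡ K (mod 10)] R=2 is one option consistent with column 2 (H + R ≡ K (mod 10), carry-in 0) — take it. So R=2.
Step 5. [col 2: H + R ≡ K (mod 10)] column 2 reads H+R+carry(0)=K with H=3, R=2; with digits 2,3,6,9 already taken and all letters distinct, the only value for K is 5. So K=5.
Step 6. [col 3: F + K ≡ K (mod 10)] column 3: given K=5, carry-in 0, and digits 2,3,5,6,9 already taken and all letters distinct, F+K≡K (mod 10) forces F=0. So F=0.
Step 7. [col 4: L + Z ≡ H (mod 10)] column 4: given L=9, H=3, carry-in 0, and digits 0,2,3,5,6,9 already taken and all letters distinct, L+Z≡H (mod 10) forces Z=4 ⇒ Z=4.
Step 8. [col 5: H + C ≡ I (mod 10)] column 5: given H=3, carry-in 1, and digits 0,2,3,4,5,6,9 already taken and all letters distinct, H+C≡I (mod 10) forces I=1 ⇒ I=1.
Step 9. [col 5: H + C ≡ I (mod 10)] column 5 reads H+C+carry(1)=I with H=3, I=1; with digits 0,1,2,3,4,5,6,9 already taken and all letters distinct, the only value for C is 7 ⇒ C=7.
Step 10. [col 6: R + K ≡ U (mod 10)] column 6: given R=2, K=5, carry-in 1, and digits 0,1,2,3,4,5,6,7,9 already taken and all letters distinct, R+K≡U (mod 10) forces U=8. So U=8.

Answer: C=7, F=0, H=3, I=1, K=5, L=9, Q=6, R=2, U=8, Z=4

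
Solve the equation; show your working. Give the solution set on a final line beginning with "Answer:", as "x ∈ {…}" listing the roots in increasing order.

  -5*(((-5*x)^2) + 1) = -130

Step 1. [-5*(((-5*x)^2) + 1) = -130] divide by the outer -5. So div: ((-5*x)^2) + 1 = 26.
Step 2. [((-5*x)^2) + 1 = 26] 1 comes off first (subtract 1), so sub: (-5*x)^2 = 25.
Step 3. [(-5*x)^2 = 25] √ both sides: 25 ≥ 0 gives two branches, so sqrt: -5*x = 5 or -5.
Step 4. [-5*x = 5 or -5] -5·(inner) — divide through by -5. So div: x = -1 or 1.

Answer: x ∈ {-1, 1}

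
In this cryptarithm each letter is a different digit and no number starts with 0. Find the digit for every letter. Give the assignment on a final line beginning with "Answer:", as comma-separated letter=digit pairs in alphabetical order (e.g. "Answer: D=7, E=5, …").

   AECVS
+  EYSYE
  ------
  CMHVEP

Step 1. [col 1: S + E ≡ P (mod 10)] E=7 is one option consistent with column 1 (S + E ≡ P (mod 10), carry-in 0) — take it, so E=7.
Step 2. [col 1: S + E ≡ P (mod 10)] column 1 (S + E ≡ P (mod 10), carry-in 0) doesn't pin P yet; pick P=0 and continue. So P=0.
Step 3. [C] C is the leading digit of a 6-digit sum of two 5-digit numbers; the final carry is exactly 1. So C=1.
Step 4. [col 1: S + E ≡ P (mod 10)] from column 1 (E=7, P=0, carry-in 0, digits 0,1,7 already taken and all letters distinct): S must equal 3, so S=3.
Step 5. [col 2: V + Y ≡ E (mod 10)] several values work for Y in column 2 (V + Y ≡ E (mod 10), carry-in 1); try Y=2. So Y=2.
Step 6. [col 2: V + Y ≡ E (mod 10)] column 2 reads V+Y+carry(1)=E with Y=2, E=7; with digits 0,1,2,3,7 already taken and all letters distinct, the only value for V is 4 ⇒ V=4.
Step 7. [col 4: E + Y ≡ H (mod 10)] column 4 reads E+Y+carry(0)=H with E=7, Y=2; with digits 0,1,2,3,4,7 already taken and all letters distinct, the only value for H is 9, so H=9.
Step 8. [col 5: A + E ≡ M (mod 10)] in column 5 we have A+E≡M with carry-in 0; given E=7 and digits 0,1,2,3,4,7,9 already taken and all letters distinct, that pins M to 5. So M=5.
Step 9. [col 5: A + E ≡ M (mod 10)] column 5: given E=7, M=5, carry-in 0, and digits 0,1,2,3,4,5,7,9 already taken and all letters distinct, A+E≡M (mod 10) forces A=8. So A=8.

Answer: A=8, C=1, E=7, H=9, M=5, P=0, S=3, V=4, Y=2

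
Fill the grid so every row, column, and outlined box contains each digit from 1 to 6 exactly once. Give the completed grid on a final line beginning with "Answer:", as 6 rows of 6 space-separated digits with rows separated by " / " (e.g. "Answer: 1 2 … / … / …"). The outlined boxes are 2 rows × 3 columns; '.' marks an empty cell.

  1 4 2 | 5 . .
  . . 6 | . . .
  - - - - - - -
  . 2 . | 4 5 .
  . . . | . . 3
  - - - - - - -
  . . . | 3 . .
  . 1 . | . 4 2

Step 1. [r5c6∈{1,5,6}] across col 6, 5 lands solely at r5c6 ⇒ r5c6=5.
Step 2. [r5c2∈{6}] r5c2's peers cover all but 6 ⇒ r5c2=6.
Step 3. [r2c2∈{3,5}] r2c2 is the only open cell in col 2 admitting 3. So r2c2=3.
Step 4. [r5c5∈{1}] r5c5's peers cover all but 1, so r5c5=1.
Step 5. [r5c3∈{4}] nothing but 4 survives at r5c3 ⇒ r5c3=4.
Step 6. [r2c5∈{2}] r2c5 is down to just 2 ⇒ r2c5=2.
Step 7. [r4c5∈{6}] r4c5's peers cover all but 6 ⇒ r4c5=6.
Step 8. [r3c6∈{1}] r3c6's peers cover all but 1 ⇒ r3c6=1.
Step 9. [r4c2∈{5}] only 5 remains possible at r4c2, so r4c2=5.
Step 10. [r6c3∈{3,5}] across col 3, 5 lands solely at r6c3, so r6c3=5.
Step 11. [r3c3∈{3}] r3c3's peers cover all but 3. So r3c3=3.
Step 12. [r2c1∈{5}] only 5 remains possible at r2c1 ⇒ r2c1=5.
Step 13. [r1c6∈{6}] r1c6 is down to just 6, so r1c6=6.
Step 14. [r5c1∈{2}] r5c1 is down to just 2 ⇒ r5c1=2.
Step 15. [r2c6∈{4}] r2c6 has the single candidate 4 ⇒ r2c6=4.
Step 16. [r3c1∈{6}] only 6 remains possible at r3c1 ⇒ r3c1=6.
Step 17. [r4c3∈{1}] r4c3's peers cover all but 1. So r4c3=1.
Step 18. [r4c1∈{4}] r4c1 is down to just 4 ⇒ r4c1=4.
Step 19. [r1c5∈{3}] nothing but 3 survives at r1c5, so r1c5=3.
Step 20. [r6c4∈{6}] r6c4's peers cover all but 6. So r6c4=6.
Step 21. [r6c1∈{3}] r6c1 has the single candidate 3, so r6c1=3.
Step 22. [r2c4∈{1}] r2c4 is down to just 1. So r2c4=1.
Step 23. [r4c4∈{2}] r4c4 is down to just 2. So r4c4=2.

Answer: 1 4 2 5 3 6 / 5 3 6 1 2 4 / 6 2 3 4 5 1 / 4 5 1 2 6 3 / 2 6 4 3 1 5 / 3 1 5 6 4 2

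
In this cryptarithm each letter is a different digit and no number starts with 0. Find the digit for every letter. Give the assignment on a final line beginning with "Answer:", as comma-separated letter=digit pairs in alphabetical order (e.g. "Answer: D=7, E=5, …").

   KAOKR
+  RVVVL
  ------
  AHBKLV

Step 1. [col 1: R + L ≡ V (mod 10)] several values work for R in column 1 (R + L ≡ V (mod 10), carry-in 0); try R=4 ⇒ R=4.
Step 2. [col 1: R + L ≡ V (mod 10)] V=7 is one option consistent with column 1 (R + L ≡ V (mod 10), carry-in 0) — take it, so V=7.
Step 3. [A] the sum has 6 digits but both addends have 5; that extra leading digit A is the final carry, namely 1. So A=1.
Step 4. [col 1: R + L ≡ V (mod 10)] from column 1 (R=4, V=7, carry-in 0, digits 1,4,7 already taken and all letters distinct): L must equal 3. So L=3.
Step 5. [col 2: K + V ≡ L (mod 10)] column 2: given V=7, L=3, carry-in 0, and digits 1,3,4,7 already taken and all letters distinct, K+V≡L (mod 10) forces K=6 ⇒ K=6.
Step 6. [col 3: O + V ≡ K (mod 10)] in column 3 we have O+V≡K with carry-in 1; given V=7, K=6 and digits 1,3,4,6,7 already taken and all letters distinct, that pins O to 8. So O=8.
Step 7. [col 4: A + V ≡ B (mod 10)] from column 4 (A=1, V=7, carry-in 1, digits 1,3,4,6,7,8 already taken and all letters distinct): B must equal 9 ⇒ B=9.
Step 8. [col 5: K + R ≡ H (mod 10)] from column 5 (K=6, R=4, carry-in 0, digits 1,3,4,6,7,8,9 already taken and all letters distinct): H must equal 0 ⇒ H=0.

Answer: A=1, B=9, H=0, K=6, L=3, O=8, R=4, V=7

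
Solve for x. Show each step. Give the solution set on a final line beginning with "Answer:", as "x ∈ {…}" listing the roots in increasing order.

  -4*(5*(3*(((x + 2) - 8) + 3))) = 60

Step 1. [-4*(5*(3*(((x + 2) - 8) + 3))) = 60] -4·(inner) — divide through by -4, so div: 5*(3*(((x + 2) - 8) + 3)) = -15.
Step 2. [5*(3*(((x + 2) - 8) + 3)) = -15] 5·(inner) — divide through by 5 ⇒ div: 3*(((x + 2) - 8) + 3) = -3.
Step 3. [3*(((x + 2) - 8) + 3) = -3] LHS = 3·(…); ÷3 both sides. So div: ((x + 2) - 8) + 3 = -1.
Step 4. [((x + 2) - 8) + 3 = -1] peel the +3: subtract 3 from each side ⇒ sub: (x + 2) - 8 = -4.
Step 5. [(x + 2) - 8 = -4] -8 is outermost — add 8 both sides, so sub: x + 2 = 4.
Step 6. [x + 2 = 4] +2 is outermost — subtract 2 both sides. So sub: x = 2.

Answer: x ∈ {2}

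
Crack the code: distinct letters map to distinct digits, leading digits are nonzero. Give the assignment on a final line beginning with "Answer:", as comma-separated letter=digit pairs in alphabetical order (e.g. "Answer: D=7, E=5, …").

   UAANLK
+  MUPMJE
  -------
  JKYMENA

Step 1. [col 1: K + E ≡ A (mod 10)] A=6 is one option consistent with column 1 (K + E ≡ A (mod 10), carry-in 0) — take it, so A=6.
Step 2. [J] adding two 6-digit numbers gives at most 6+1 digits, and here it does — J is that final carry and must be 1, so J=1.
Step 3. [col 1: K + E ≡ A (mod 10)] several values work for E in column 1 (K + E ≡ A (mod 10), carry-in 0); try E=4 ⇒ E=4.
Step 4. [col 1: K + E ≡ A (mod 10)] from column 1 (E=4, A=6, carry-in 0, digits 1,4,6 already taken and all letters distinct): K must equal 2, so K=2.
Step 5. [col 2: L + J ≡ N (mod 10)] N=0 is one option consistent with column 2 (L + J ≡ N (mod 10), carry-in 0) — take it, so N=0.
Step 6. [col 2: L + J ≡ N (mod 10)] from column 2 (J=1, N=0, carry-in 0, digits 0,1,2,4,6 already taken and all letters distinct): L must equal 9. So L=9.
Step 7. [col 3: N + M ≡ E (mod 10)] from column 3 (N=0, E=4, carry-in 1, digits 0,1,2,4,6,9 already taken and all letters distinct): M must equal 3. So M=3.
Step 8. [col 4: A + P ≡ M (mod 10)] column 4 reads A+P+carry(0)=M with A=6, M=3; with digits 0,1,2,3,4,6,9 already taken and all letters distinct, the only value for P is 7 ⇒ P=7.
Step 9. [col 5: A + U ≡ Y (mod 10)] column 5 reads A+U+carry(1)=Y with A=6; with digits 0,1,2,3,4,6,7,9 already taken and all letters distinct, the only value for U is 8 ⇒ U=8.
Step 10. [col 5: A + U ≡ Y (mod 10)] column 5 reads A+U+carry(1)=Y with A=6, U=8; with digits 0,1,2,3,4,6,7,8,9 already taken and all letters distinct, the only value for Y is 5. So Y=5.

Answer: A=6, E=4, J=1, K=2, L=9, M=3, N=0, P=7, U=8, Y=5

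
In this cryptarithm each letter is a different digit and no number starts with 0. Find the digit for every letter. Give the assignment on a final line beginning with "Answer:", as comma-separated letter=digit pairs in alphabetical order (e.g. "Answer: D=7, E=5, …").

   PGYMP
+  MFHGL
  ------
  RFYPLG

Step 1. [col 1: P + L ≡ G (mod 10)] several values work for G in column 1 (P + L ≡ G (mod 10), carry-in 0); try G=7, so G=7.
Step 2. [R] R is the leading digit of a 6-digit sum of two 5-digit numbers; the final carry is exactly 1 ⇒ R=1.
Step 3. [col 1: P + L ≡ G (mod 10)] several values work for P in column 1 (P + L ≡ G (mod 10), carry-in 0); try P=4, so P=4.
Step 4. [col 1: P + L ≡ G (mod 10)] from column 1 (P=4, G=7, carry-in 0, digits 1,4,7 already taken and all letters distinct): L must equal 3 ⇒ L=3.
Step 5. [col 2: M + G ≡ L (mod 10)] column 2: given G=7, L=3, carry-in 0, and digits 1,3,4,7 already taken and all letters distinct, M+G≡L (mod 10) forces M=6. So M=6.
Step 6. [col 3: Y + H ≡ P (mod 10)] no forcing yet in column 3 (carry-in 1); H=5 is free and consistent — try it. So H=5.
Step 7. [col 3: Y + H ≡ P (mod 10)] column 3 reads Y+H+carry(1)=P with H=5, P=4; with digits 1,3,4,5,6,7 already taken and all letters distinct, the only value for Y is 8 ⇒ Y=8.
Step 8. [col 4: G + F ≡ Y (mod 10)] in column 4 we have G+F≡Y with carry-in 1; given G=7, Y=8 and digits 1,3,4,5,6,7,8 already taken and all letters distinct, that pins F to 0. So F=0.

Answer: F=0, G=7, H=5, L=3, M=6, P=4, R=1, Y=8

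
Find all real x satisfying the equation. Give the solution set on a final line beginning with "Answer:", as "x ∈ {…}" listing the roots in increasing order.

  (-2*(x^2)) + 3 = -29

Step 1. [(-2*(x^2)) + 3 = -29] peel the +3: subtract 3 from each side, so sub: -2*(x^2) = -32.
Step 2. [-2*(x^2) = -32] -2·(inner) — divide through by -2, so div: x^2 = 16.
Step 3. [x^2 = 16] √ both sides: 16 ≥ 0 gives two branches. So sqrt: x = 4 or -4.

Answer: x ∈ {-4, 4}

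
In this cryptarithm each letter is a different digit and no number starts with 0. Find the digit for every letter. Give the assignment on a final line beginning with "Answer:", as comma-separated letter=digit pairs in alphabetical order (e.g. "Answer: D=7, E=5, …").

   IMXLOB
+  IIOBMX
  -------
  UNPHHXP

Step 1. [col 1: B + X ≡ P (mod 10)] P=0 is one option consistent with column 1 (B + X ≡ P (mod 10), carry-in 0) — take it. So P=0.
Step 2. [U] adding two 6-digit numbers gives at most 6+1 digits, and here it does — U is that final carry and must be 1. So U=1.
Step 3. [col 1: B + X ≡ P (mod 10)] X=6 is one option consistent with column 1 (B + X ≡ P (mod 10), carry-in 0) — take it, so X=6.
Step 4. [col 1: B + X ≡ P (mod 10)] column 1: given X=6, P=0, carry-in 0, and digits 0,1,6 already taken and all letters distinct, B+X≡P (mod 10) forces B=4, so B=4.
Step 5. [col 2: O + M ≡ X (mod 10)] several values work for M in column 2 (O + M ≡ X (mod 10), carry-in 1); try M=2. So M=2.
Step 6. [col 2: O + M ≡ X (mod 10)] in column 2 we have O+M≡X with carry-in 1; given M=2, X=6 and digits 0,1,2,4,6 already taken and all letters distinct, that pins O to 3 ⇒ O=3.
Step 7. [col 3: L + B ≡ H (mod 10)] from column 3 (B=4, carry-in 0, digits 0,1,2,3,4,6 already taken and all letters distinct): L must equal 5, so L=5.
Step 8. [col 3: L + B ≡ H (mod 10)] column 3 reads L+B+carry(0)=H with L=5, B=4; with digits 0,1,2,3,4,5,6 already taken and all letters distinct, the only value for H is 9, so H=9.
Step 9. [col 5: M + I ≡ P (mod 10)] from column 5 (M=2, P=0, carry-in 0, digits 0,1,2,3,4,5,6,9 already taken and all letters distinct): I must equal 8 ⇒ I=8.
Step 10. [col 6: I + I ≡ N (mod 10)] column 6 reads I+I+carry(1)=N with I=8; with digits 0,1,2,3,4,5,6,8,9 already taken and all letters distinct, the only value for N is 7. So N=7.

Answer: B=4, H=9, I=8, L=5, M=2, N=7, O=3, P=0, U=1, X=6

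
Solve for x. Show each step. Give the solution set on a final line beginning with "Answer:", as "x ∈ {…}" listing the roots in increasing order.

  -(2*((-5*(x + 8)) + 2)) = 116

Step 1. [-(2*((-5*(x + 8)) + 2)) = 116] leading − — multiply by −1 ⇒ neg: 2*((-5*(x + 8)) + 2) = -116.
Step 2. [2*((-5*(x + 8)) + 2) = -116] leading coefficient 2: divide by 2, so div: (-5*(x + 8)) + 2 = -58.
Step 3. [(-5*(x + 8)) + 2 = -58] subtract 2: x sits inside (… + 2), so sub: -5*(x + 8) = -60.
Step 4. [-5*(x + 8) = -60] divide by the outer -5 ⇒ div: x + 8 = 12.
Step 5. [x + 8 = 12] 8 comes off first (subtract 8). So sub: x = 4.

Answer: x ∈ {4}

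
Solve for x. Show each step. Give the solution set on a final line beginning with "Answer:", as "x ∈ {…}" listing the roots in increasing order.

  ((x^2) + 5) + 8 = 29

Step 1. [((x^2) + 5) + 8 = 29] the outer +8 inverts by subtracting 8. So sub: (x^2) + 5 = 21.
Step 2. [(x^2) + 5 = 21] the outer +5 inverts by subtracting 5. So sub: x^2 = 16.
Step 3. [x^2 = 16] √ both sides: 16 ≥ 0 gives two branches. So sqrt: x = 4 or -4.

Answer: x ∈ {-4, 4}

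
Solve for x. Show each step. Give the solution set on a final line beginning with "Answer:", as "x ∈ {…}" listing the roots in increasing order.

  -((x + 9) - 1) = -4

Step 1. [-((x + 9) - 1) = -4] LHS negated; negate both sides, so neg: (x + 9) - 1 = 4.
Step 2. [(x + 9) - 1 = 4] the outer -1 inverts by adding 1, so sub: x + 9 = 5.
Step 3. [x + 9 = 5] +9 is outermost — subtract 9 both sides ⇒ sub: x = -4.

Answer: x ∈ {-4}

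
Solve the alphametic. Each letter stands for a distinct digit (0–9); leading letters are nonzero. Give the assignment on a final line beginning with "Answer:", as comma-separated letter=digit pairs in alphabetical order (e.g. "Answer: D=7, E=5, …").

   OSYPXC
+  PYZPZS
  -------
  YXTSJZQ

Step 1. [col 1: C + S ≡ Q (mod 10)] column 1 (C + S ≡ Q (mod 10), carry-in 0) doesn't pin S yet; pick S=6 and continue, so S=6.
Step 2. [col 1: C + S ≡ Q (mod 10)] several values work for Q in column 1 (C + S ≡ Q (mod 10), carry-in 0); try Q=9, so Q=9.
Step 3. [Y] adding two 6-digit numbers gives at most 6+1 digits, and here it does — Y is that final carry and must be 1, so Y=1.
Step 4. [col 1: C + S ≡ Q (mod 10)] column 1: given S=6, Q=9, carry-in 0, and digits 1,6,9 already taken and all letters distinct, C+S≡Q (mod 10) forces C=3, so C=3.
Step 5. [col 2: X + Z ≡ Z (mod 10)] column 2 reads X+Z+carry(0)=Z with nothing yet; with digits 1,3,6,9 already taken and all letters distinct, the only value for X is 0, so X=0.
Step 6. [col 2: X + Z ≡ Z (mod 10)] no forcing yet in column 2 (carry-in 0); Z=5 is free and consistent — try it ⇒ Z=5.
Step 7. [col 3: P + P ≡ J (mod 10)] several values work for J in column 3 (P + P ≡ J (mod 10), carry-in 0); try J=4 ⇒ J=4.
Step 8. [col 3: P + P ≡ J (mod 10)] column 3 (P + P ≡ J (mod 10), carry-in 0) doesn't pin P yet; pick P=2 and continue. So P=2.
Step 9. [col 5: S + Y ≡ T (mod 10)] in column 5 we have S+Y≡T with carry-in 0; given S=6, Y=1 and digits 0,1,2,3,4,5,6,9 already taken and all letters distinct, that pins T to 7, so T=7.
Step 10. [col 6: O + P ≡ X (mod 10)] from column 6 (P=2, X=0, carry-in 0, digits 0,1,2,3,4,5,6,7,9 already taken and all letters distinct): O must equal 8, so O=8.

Answer: C=3, J=4, O=8, P=2, Q=9, S=6, T=7, X=0, Y=1, Z=5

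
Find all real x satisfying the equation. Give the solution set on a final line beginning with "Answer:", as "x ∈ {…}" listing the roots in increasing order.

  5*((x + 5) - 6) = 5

Step 1. [5*((x + 5) - 6) = 5] divide by the outer 5, so div: (x + 5) - 6 = 1.
Step 2. [(x + 5) - 6 = 1] add 6: x sits inside (… - 6). So sub: x + 5 = 7.
Step 3. [x + 5 = 7] subtract 5: x sits inside (… + 5) ⇒ sub: x = 2.

Answer: x ∈ {2}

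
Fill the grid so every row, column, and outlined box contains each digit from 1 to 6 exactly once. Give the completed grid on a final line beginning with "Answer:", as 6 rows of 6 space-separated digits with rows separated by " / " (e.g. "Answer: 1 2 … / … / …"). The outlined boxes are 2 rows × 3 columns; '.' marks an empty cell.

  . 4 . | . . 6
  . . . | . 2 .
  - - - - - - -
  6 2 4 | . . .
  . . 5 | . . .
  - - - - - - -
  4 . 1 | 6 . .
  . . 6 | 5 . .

Step 1. [r5c5∈{3}] r5c5 has the single candidate 3. So r5c5=3.
Step 2. [r2c3∈{3}] r2c3's peers cover all but 3 ⇒ r2c3=3.
Step 3. [r4c4∈{1,2,3,4}] 2 has one home in col 4: r4c4, so r4c4=2.
Step 4. [r6c1∈{2,3}] in box 5, 2 fits only at r6c1 ⇒ r6c1=2.
Step 5. [r4c1∈{1,3}] across col 1, 3 lands solely at r4c1 ⇒ r4c1=3.
Step 6. [r4c2∈{1}] r4c2's peers cover all but 1 ⇒ r4c2=1.
Step 7. [r4c6∈{4}] nothing but 4 survives at r4c6, so r4c6=4.
Step 8. [r3c6∈{1,3,5}] in col 6, 3 fits only at r3c6. So r3c6=3.
Step 9. [r2c6∈{1,5}] col 6 places 5 nowhere but r2c6 ⇒ r2c6=5.
Step 10. [r1c5∈{1}] nothing but 1 survives at r1c5, so r1c5=1.
Step 11. [r3c4∈{1}] r3c4 is down to just 1 ⇒ r3c4=1.
Step 12. [r1c3∈{2}] nothing but 2 survives at r1c3, so r1c3=2.
Step 13. [r2c1∈{1}] r2c1 is down to just 1 ⇒ r2c1=1.
Step 14. [r1c4∈{3}] r1c4's peers cover all but 3 ⇒ r1c4=3.
Step 15. [r6c5∈{4}] r6c5 has the single candidate 4 ⇒ r6c5=4.
Step 16. [r5c6∈{2}] nothing but 2 survives at r5c6, so r5c6=2.
Step 17. [r1c1∈{5}] only 5 remains possible at r1c1, so r1c1=5.
Step 18. [r5c2∈{5}] only 5 remains possible at r5c2. So r5c2=5.
Step 19. [r4c5∈{6}] nothing but 6 survives at r4c5. So r4c5=6.
Step 20. [r2c4∈{4}] only 4 remains possible at r2c4, so r2c4=4.
Step 21. [r6c6∈{1}] r6c6 is down to just 1, so r6c6=1.
Step 22. [r3c5∈{5}] r3c5 is down to just 5, so r3c5=5.
Step 23. [r2c2∈{6}] r2c2 is down to just 6. So r2c2=6.
Step 24. [r6c2∈{3}] only 3 remains possible at r6c2. So r6c2=3.

Answer: 5 4 2 3 1 6 / 1 6 3 4 2 5 / 6 2 4 1 5 3 / 3 1 5 2 6 4 / 4 5 1 6 3 2 / 2 3 6 5 4 1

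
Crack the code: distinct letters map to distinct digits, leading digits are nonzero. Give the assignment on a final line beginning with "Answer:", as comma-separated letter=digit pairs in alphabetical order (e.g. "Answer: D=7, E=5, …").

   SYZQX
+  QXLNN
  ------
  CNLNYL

Step 1. [col 1: X + N ≡ L (mod 10)] column 1 (X + N ≡ L (mod 10), carry-in 0) doesn't pin N yet; pick N=4 and continue, so N=4.
Step 2. [col 1: X + N ≡ L (mod 10)] no forcing yet in column 1 (carry-in 0); L=6 is free and consistent — try it ⇒ L=6.
Step 3. [col 1: X + N ≡ L (mod 10)] column 1: given N=4, L=6, carry-in 0, and digits 4,6 already taken and all letters distinct, X+N≡L (mod 10) forces X=2. So X=2.
Step 4. [col 2: Q + N ≡ Y (mod 10)] no forcing yet in column 2 (carry-in 0); Y=3 is free and consistent — try it ⇒ Y=3.
Step 5. [C] C is the leading digit of a 6-digit sum of two 5-digit numbers; the final carry is exactly 1, so C=1.
Step 6. [col 2: Q + N ≡ Y (mod 10)] in column 2 we have Q+N≡Y with carry-in 0; given N=4, Y=3 and digits 1,2,3,4,6 already taken and all letters distinct, that pins Q to 9, so Q=9.
Step 7. [col 3: Z + L ≡ N (mod 10)] column 3 reads Z+L+carry(1)=N with L=6, N=4; with digits 1,2,3,4,6,9 already taken and all letters distinct, the only value for Z is 7, so Z=7.
Step 8. [col 5: S + Q ≡ N (mod 10)] in column 5 we have S+Q≡N with carry-in 0; given Q=9, N=4 and digits 1,2,3,4,6,7,9 already taken and all letters distinct, that pins S to 5. So S=5.

Answer: C=1, L=6, N=4, Q=9, S=5, X=2, Y=3, Z=7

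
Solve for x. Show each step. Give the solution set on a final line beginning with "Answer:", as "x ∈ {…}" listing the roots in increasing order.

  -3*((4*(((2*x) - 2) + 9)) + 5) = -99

Step 1. [-3*((4*(((2*x) - 2) + 9)) + 5) = -99] LHS = -3·(…); ÷-3 both sides, so div: (4*(((2*x) - 2) + 9)) + 5 = 33.
Step 2. [(4*(((2*x) - 2) + 9)) + 5 = 33] subtract 5: x sits inside (… + 5), so sub: 4*(((2*x) - 2) + 9) = 28.
Step 3. [4*(((2*x) - 2) + 9) = 28] divide by the outer 4. So div: ((2*x) - 2) + 9 = 7.
Step 4. [((2*x) - 2) + 9 = 7] peel the +9: subtract 9 from each side ⇒ sub: (2*x) - 2 = -2.
Step 5. [(2*x) - 2 = -2] add 2: x sits inside (… - 2). So sub: 2*x = 0.
Step 6. [2*x = 0] LHS = 2·(…); ÷2 both sides ⇒ div: x = 0.

Answer: x ∈ {0}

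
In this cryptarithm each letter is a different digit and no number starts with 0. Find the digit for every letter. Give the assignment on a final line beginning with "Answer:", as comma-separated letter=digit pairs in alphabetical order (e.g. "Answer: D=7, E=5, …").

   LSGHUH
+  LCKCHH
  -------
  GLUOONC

Step 1. [G] the sum has 7 digits but both addends have 6; that extra leading digit G is the final carry, namely 1, so G=1.
Step 2. [col 1: H + H ≡ C (mod 10)] column 1 (H + H ≡ C (mod 10), carry-in 0) doesn't pin C yet; pick C=8 and continue ⇒ C=8.
Step 3. [col 1: H + H ≡ C (mod 10)] no forcing yet in column 1 (carry-in 0); H=4 is free and consistent — try it, so H=4.
Step 4. [col 2: U + H ≡ N (mod 10)] no forcing yet in column 2 (carry-in 0); U=3 is free and consistent — try it ⇒ U=3.
Step 5. [col 2: U + H ≡ N (mod 10)] from column 2 (U=3, H=4, carry-in 0, digits 1,3,4,8 already taken and all letters distinct): N must equal 7. So N=7.
Step 6. [col 3: H + C ≡ O (mod 10)] column 3 reads H+C+carry(0)=O with H=4, C=8; with digits 1,3,4,7,8 already taken and all letters distinct, the only value for O is 2 ⇒ O=2.
Step 7. [col 4: G + K ≡ O (mod 10)] from column 4 (G=1, O=2, carry-in 1, digits 1,2,3,4,7,8 already taken and all letters distinct): K must equal 0, so K=0.
Step 8. [col 5: S + C ≡ U (mod 10)] from column 5 (C=8, U=3, carry-in 0, digits 0,1,2,3,4,7,8 already taken and all letters distinct): S must equal 5, so S=5.
Step 9. [col 6: L + L ≡ L (mod 10)] from column 6 (nothing yet, carry-in 1, digits 0,1,2,3,4,5,7,8 already taken and all letters distinct): L must equal 9, so L=9.

Answer: C=8, G=1, H=4, K=0, L=9, N=7, O=2, S=5, U=3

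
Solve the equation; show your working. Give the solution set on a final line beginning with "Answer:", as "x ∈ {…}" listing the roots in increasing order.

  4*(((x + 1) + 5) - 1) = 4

Step 1. [4*(((x + 1) + 5) - 1) = 4] leading coefficient 4: divide by 4. So div: ((x + 1) + 5) - 1 = 1.
Step 2. [((x + 1) + 5) - 1 = 1] peel the -1: add 1 from each side. So sub: (x + 1) + 5 = 2.
Step 3. [(x + 1) + 5 = 2] the outer +5 inverts by subtracting 5 ⇒ sub: x + 1 = -3.
Step 4. [x + 1 = -3] peel the +1: subtract 1 from each side, so sub: x = -4.

Answer: x ∈ {-4}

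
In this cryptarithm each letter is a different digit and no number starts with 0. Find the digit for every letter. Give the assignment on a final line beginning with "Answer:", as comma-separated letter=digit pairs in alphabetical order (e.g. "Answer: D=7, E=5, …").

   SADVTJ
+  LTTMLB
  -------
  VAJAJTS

Step 1. [col 1: J + B ≡ S (mod 10)] S=3 is one option consistent with column 1 (J + B ≡ S (mod 10), carry-in 0) — take it ⇒ S=3.
Step 2. [col 1: J + B ≡ S (mod 10)] J=7 is one option consistent with column 1 (J + B ≡ S (mod 10), carry-in 0) — take it ⇒ J=7.
Step 3. [col 1: J + B ≡ S (mod 10)] column 1 reads J+B+carry(0)=S with J=7, S=3; with digits 3,7 already taken and all letters distinct, the only value for B is 6 ⇒ B=6.
Step 4. [col 2: T + L ≡ T (mod 10)] column 2 reads T+L+carry(1)=T with nothing yet; with digits 3,6,7 already taken and all letters distinct, the only value for L is 9, so L=9.
Step 5. [V] V is the leading digit of a 7-digit sum of two 6-digit numbers; the final carry is exactly 1. So V=1.
Step 6. [col 2: T + L ≡ T (mod 10)] T=4 is one option consistent with column 2 (T + L ≡ T (mod 10), carry-in 1) — take it ⇒ T=4.
Step 7. [col 3: V + M ≡ J (mod 10)] column 3: given V=1, J=7, carry-in 1, and digits 1,3,4,6,7,9 already taken and all letters distinct, V+M≡J (mod 10) forces M=5 ⇒ M=5.
Step 8. [col 4: D + T ≡ A (mod 10)] column 4: given T=4, carry-in 0, and digits 1,3,4,5,6,7,9 already taken and all letters distinct, D+T≡A (mod 10) forces D=8, so D=8.
Step 9. [col 4: D + T ≡ A (mod 10)] from column 4 (D=8, T=4, carry-in 0, digits 1,3,4,5,6,7,8,9 already taken and all letters distinct): A must equal 2 ⇒ A=2.

Answer: A=2, B=6, D=8, J=7, L=9, M=5, S=3, T=4, V=1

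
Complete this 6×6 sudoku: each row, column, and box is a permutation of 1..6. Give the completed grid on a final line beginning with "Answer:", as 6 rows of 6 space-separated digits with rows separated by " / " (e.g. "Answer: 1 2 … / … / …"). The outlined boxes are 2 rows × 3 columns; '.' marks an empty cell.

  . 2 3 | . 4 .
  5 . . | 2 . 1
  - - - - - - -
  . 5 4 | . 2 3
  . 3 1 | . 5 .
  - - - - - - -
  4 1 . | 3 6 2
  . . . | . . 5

Step 1. [r3c1∈{6}] r3c1 is down to just 6. So r3c1=6.
Step 2. [r1c6∈{6}] nothing but 6 survives at r1c6 ⇒ r1c6=6.
Step 3. [r6c3∈{2,6}] across col 3, 2 lands solely at r6c3 ⇒ r6c3=2.
Step 4. [r6c4∈{1,4}] r6c4 is the only open cell in row 6 admitting 4, so r6c4=4.
Step 5. [r2c3∈{6}] only 6 remains possible at r2c3 ⇒ r2c3=6.
Step 6. [r3c4∈{1}] r3c4 has the single candidate 1, so r3c4=1.
Step 7. [r4c6∈{4}] r4c6's peers cover all but 4. So r4c6=4.
Step 8. [r6c5∈{1}] r6c5's peers cover all but 1. So r6c5=1.
Step 9. [r4c1∈{2}] r4c1 is down to just 2. So r4c1=2.
Step 10. [r6c2∈{6}] r6c2 has the single candidate 6. So r6c2=6.
Step 11. [r1c1∈{1}] r1c1 is down to just 1, so r1c1=1.
Step 12. [r2c2∈{4}] r2c2 is down to just 4. So r2c2=4.
Step 13. [r2c5∈{3}] r2c5 is down to just 3. So r2c5=3.
Step 14. [r6c1∈{3}] nothing but 3 survives at r6c1 ⇒ r6c1=3.
Step 15. [r4c4∈{6}] r4c4's peers cover all but 6. So r4c4=6.
Step 16. [r1c4∈{5}] nothing but 5 survives at r1c4, so r1c4=5.
Step 17. [r5c3∈{5}] r5c3's peers cover all but 5. So r5c3=5.

Answer: 1 2 3 5 4 6 / 5 4 6 2 3 1 / 6 5 4 1 2 3 / 2 3 1 6 5 4 / 4 1 5 3 6 2 / 3 6 2 4 1 5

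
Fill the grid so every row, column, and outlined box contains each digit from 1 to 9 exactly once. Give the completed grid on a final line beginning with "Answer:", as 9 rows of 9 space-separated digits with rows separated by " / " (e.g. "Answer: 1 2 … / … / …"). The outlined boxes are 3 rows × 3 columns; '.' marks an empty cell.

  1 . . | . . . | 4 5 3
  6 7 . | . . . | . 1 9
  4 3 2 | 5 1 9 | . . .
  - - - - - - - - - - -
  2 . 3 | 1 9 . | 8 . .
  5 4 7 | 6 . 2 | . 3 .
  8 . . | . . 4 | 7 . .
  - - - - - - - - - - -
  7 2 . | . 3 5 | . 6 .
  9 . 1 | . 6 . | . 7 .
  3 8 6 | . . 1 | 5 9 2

Step 1. [r8c6∈{8}] r8c6's peers cover all but 8, so r8c6=8.
Step 2. [r4c9∈{4,5,6}] row 4 places 5 nowhere but r4c9, so r4c9=5.
Step 3. [r8c4∈{2,4}] row 8 places 2 nowhere but r8c4 ⇒ r8c4=2.
Step 4. [r1c5∈{2,7,8}] in row 1, 2 fits only at r1c5, so r1c5=2.
Step 5. [r7c9∈{1,4,8}] across row 7, 8 lands solely at r7c9 ⇒ r7c9=8.
Step 6. [r6c9∈{1,6}] 6 has one home in box 6: r6c9, so r6c9=6.
Step 7. [r9c5∈{4,7}] r9c5 is the only open cell in col 5 admitting 7. So r9c5=7.
Step 8. [r6c3∈{9}] r6c3 has the single candidate 9. So r6c3=9.
Step 9. [r9c4∈{4}] r9c4's peers cover all but 4. So r9c4=4.
Step 10. [r1c3∈{8}] r1c3's peers cover all but 8. So r1c3=8.
Step 11. [r2c4∈{3,8}] across col 4, 8 lands solely at r2c4 ⇒ r2c4=8.
Step 12. [r5c9∈{1}] only 1 remains possible at r5c9. So r5c9=1.
Step 13. [r1c4∈{7}] r1c4's peers cover all but 7, so r1c4=7.
Step 14. [r5c7∈{9}] only 9 remains possible at r5c7. So r5c7=9.
Step 15. [r4c2∈{6}] nothing but 6 survives at r4c2, so r4c2=6.
Step 16. [r6c8∈{2}] r6c8's peers cover all but 2, so r6c8=2.
Step 17. [r7c7∈{1}] r7c7 has the single candidate 1, so r7c7=1.
Step 18. [r6c4∈{3}] r6c4 has the single candidate 3. So r6c4=3.
Step 19. [r6c5∈{5}] r6c5's peers cover all but 5 ⇒ r6c5=5.
Step 20. [r7c3∈{4}] r7c3's peers cover all but 4. So r7c3=4.
Step 21. [r3c7∈{6}] r3c7 has the single candidate 6 ⇒ r3c7=6.
Step 22. [r5c5∈{8}] r5c5 is down to just 8. So r5c5=8.
Step 23. [r2c6∈{3}] only 3 remains possible at r2c6 ⇒ r2c6=3.
Step 24. [r8c9∈{4}] r8c9's peers cover all but 4 ⇒ r8c9=4.
Step 25. [r4c6∈{7}] r4c6 has the single candidate 7. So r4c6=7.
Step 26. [r8c7∈{3}] r8c7 is down to just 3 ⇒ r8c7=3.
Step 27. [r7c4∈{9}] r7c4's peers cover all but 9 ⇒ r7c4=9.
Step 28. [r1c2∈{9}] only 9 remains possible at r1c2, so r1c2=9.
Step 29. [r2c5∈{4}] r2c5 is down to just 4 ⇒ r2c5=4.
Step 30. [r8c2∈{5}] only 5 remains possible at r8c2, so r8c2=5.
Step 31. [r3c9∈{7}] only 7 remains possible at r3c9. So r3c9=7.
Step 32. [r2c7∈{2}] nothing but 2 survives at r2c7, so r2c7=2.
Step 33. [r2c3∈{5}] r2c3 is down to just 5 ⇒ r2c3=5.
Step 34. [r4c8∈{4}] nothing but 4 survives at r4c8. So r4c8=4.
Step 35. [r1c6∈{6}] nothing but 6 survives at r1c6. So r1c6=6.
Step 36. [r6c2∈{1}] r6c2 has the single candidate 1 ⇒ r6c2=1.
Step 37. [r3c8∈{8}] nothing but 8 survives at r3c8, so r3c8=8.

Answer: 1 9 8 7 2 6 4 5 3 / 6 7 5 8 4 3 2 1 9 / 4 3 2 5 1 9 6 8 7 / 2 6 3 1 9 7 8 4 5 / 5 4 7 6 8 2 9 3 1 / 8 1 9 3 5 4 7 2 6 / 7 2 4 9 3 5 1 6 8 / 9 5 1 2 6 8 3 7 4 / 3 8 6 4 7 1 5 9 2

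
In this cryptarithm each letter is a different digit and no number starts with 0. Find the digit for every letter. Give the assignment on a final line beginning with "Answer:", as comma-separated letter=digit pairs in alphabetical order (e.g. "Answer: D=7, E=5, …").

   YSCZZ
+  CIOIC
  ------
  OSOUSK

Step 1. [col 1: Z + C ≡ K (mod 10)] C=5 is one option consistent with column 1 (Z + C ≡ K (mod 10), carry-in 0) — take it, so C=5.
Step 2. [O] adding two 5-digit numbers gives at most 5+1 digits, and here it does — O is that final carry and must be 1, so O=1.
Step 3. [col 1: Z + C ≡ K (mod 10)] several values work for K in column 1 (Z + C ≡ K (mod 10), carry-in 0); try K=8 ⇒ K=8.
Step 4. [col 1: Z + C ≡ K (mod 10)] in column 1 we have Z+C≡K with carry-in 0; given C=5, K=8 and digits 1,5,8 already taken and all letters distinct, that pins Z to 3. So Z=3.
Step 5. [col 2: Z + I ≡ S (mod 10)] I=9 is one option consistent with column 2 (Z + I ≡ S (mod 10), carry-in 0) — take it, so I=9.
Step 6. [col 2: Z + I ≡ S (mod 10)] from column 2 (Z=3, I=9, carry-in 0, digits 1,3,5,8,9 already taken and all letters distinct): S must equal 2 ⇒ S=2.
Step 7. [col 3: C + O ≡ U (mod 10)] column 3: given C=5, O=1, carry-in 1, and digits 1,2,3,5,8,9 already taken and all letters distinct, C+O≡U (mod 10) forces U=7, so U=7.
Step 8. [col 5: Y + C ≡ S (mod 10)] in column 5 we have Y+C≡S with carry-in 1; given C=5, S=2 and digits 1,2,3,5,7,8,9 already taken and all letters distinct, that pins Y to 6, so Y=6.

Answer: C=5, I=9, K=8, O=1, S=2, U=7, Y=6, Z=3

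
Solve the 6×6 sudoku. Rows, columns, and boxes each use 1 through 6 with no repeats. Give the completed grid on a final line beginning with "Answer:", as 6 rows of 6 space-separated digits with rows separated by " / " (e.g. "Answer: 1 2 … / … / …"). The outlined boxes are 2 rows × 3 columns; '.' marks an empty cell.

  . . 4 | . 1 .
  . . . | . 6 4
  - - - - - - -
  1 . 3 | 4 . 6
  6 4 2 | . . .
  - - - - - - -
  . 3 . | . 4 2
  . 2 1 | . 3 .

Step 1. [r2c3∈{5}] r2c3's peers cover all but 5. So r2c3=5.
Step 2. [r6c6∈{5}] only 5 remains possible at r6c6, so r6c6=5.
Step 3. [r1c6∈{3}] r1c6's peers cover all but 3 ⇒ r1c6=3.
Step 4. [r2c4∈{2}] r2c4's peers cover all but 2, so r2c4=2.
Step 5. [r5c4∈{1,6}] row 5 places 1 nowhere but r5c4, so r5c4=1.
Step 6. [r4c5∈{5}] r4c5 is down to just 5, so r4c5=5.
Step 7. [r5c1∈{5}] r5c1 has the single candidate 5, so r5c1=5.
Step 8. [r4c6∈{1}] r4c6 has the single candidate 1 ⇒ r4c6=1.
Step 9. [r1c4∈{5}] r1c4 has the single candidate 5. So r1c4=5.
Step 10. [r3c5∈{2}] only 2 remains possible at r3c5, so r3c5=2.
Step 11. [r5c3∈{6}] nothing but 6 survives at r5c3 ⇒ r5c3=6.
Step 12. [r6c1∈{4}] r6c1 is down to just 4, so r6c1=4.
Step 13. [r2c1∈{3}] r2c1 has the single candidate 3 ⇒ r2c1=3.
Step 14. [r1c1∈{2}] only 2 remains possible at r1c1, so r1c1=2.
Step 15. [r2c2∈{1}] r2c2's peers cover all but 1 ⇒ r2c2=1.
Step 16. [r4c4∈{3}] nothing but 3 survives at r4c4. So r4c4=3.
Step 17. [r3c2∈{5}] r3c2 has the single candidate 5, so r3c2=5.
Step 18. [r6c4∈{6}] r6c4 is down to just 6. So r6c4=6.
Step 19. [r1c2∈{6}] only 6 remains possible at r1c2 ⇒ r1c2=6.

Answer: 2 6 4 5 1 3 / 3 1 5 2 6 4 / 1 5 3 4 2 6 / 6 4 2 3 5 1 / 5 3 6 1 4 2 / 4 2 1 6 3 5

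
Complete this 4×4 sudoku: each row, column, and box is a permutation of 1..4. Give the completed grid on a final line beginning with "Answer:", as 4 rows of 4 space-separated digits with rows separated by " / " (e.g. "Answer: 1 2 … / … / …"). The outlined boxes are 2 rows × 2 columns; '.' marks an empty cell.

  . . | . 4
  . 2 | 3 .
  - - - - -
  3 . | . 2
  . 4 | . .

Step 1. [r4c3∈{1}] nothing but 1 survives at r4c3. So r4c3=1.
Step 2. [r1c1∈{1}] r1c1's peers cover all but 1. So r1c1=1.
Step 3. [r4c1∈{2}] r4c1 has the single candidate 2. So r4c1=2.
Step 4. [r3c2∈{1}] nothing but 1 survives at r3c2, so r3c2=1.
Step 5. [r1c3∈{2}] r1c3 has the single candidate 2 ⇒ r1c3=2.
Step 6. [r2c1∈{4}] only 4 remains possible at r2c1 ⇒ r2c1=4.
Step 7. [r2c4∈{1}] r2c4 is down to just 1. So r2c4=1.
Step 8. [r4c4∈{3}] r4c4's peers cover all but 3. So r4c4=3.
Step 9. [r1c2∈{3}] r1c2's peers cover all but 3. So r1c2=3.
Step 10. [r3c3∈{4}] r3c3 is down to just 4. So r3c3=4.

Answer: 1 3 2 4 / 4 2 3 1 / 3 1 4 2 / 2 4 1 3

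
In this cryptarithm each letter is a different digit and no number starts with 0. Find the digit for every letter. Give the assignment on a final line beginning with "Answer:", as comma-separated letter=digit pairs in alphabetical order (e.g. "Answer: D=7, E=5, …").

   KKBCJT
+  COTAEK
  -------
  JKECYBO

Step 1. [col 1: T + K ≡ O (mod 10)] several values work for T in column 1 (T + K ≡ O (mod 10), carry-in 0); try T=6 ⇒ T=6.
Step 2. [J] J is the leading digit of a 7-digit sum of two 6-digit numbers; the final carry is exactly 1 ⇒ J=1.
Step 3. [col 1: T + K ≡ O (mod 10)] K=7 is one option consistent with column 1 (T + K ≡ O (mod 10), carry-in 0) — take it. So K=7.
Step 4. [col 1: T + K ≡ O (mod 10)] from column 1 (T=6, K=7, carry-in 0, digits 1,6,7 already taken and all letters distinct): O must equal 3 ⇒ O=3.
Step 5. [col 2: J + E ≡ B (mod 10)] no forcing yet in column 2 (carry-in 1); E=0 is free and consistent — try it, so E=0.
Step 6. [col 2: J + E ≡ B (mod 10)] in column 2 we have J+E≡B with carry-in 1; given J=1, E=0 and digits 0,1,3,6,7 already taken and all letters distinct, that pins B to 2, so B=2.
Step 7. [col 3: C + A ≡ Y (mod 10)] several values work for C in column 3 (C + A ≡ Y (mod 10), carry-in 0); try C=9, so C=9.
Step 8. [col 3: C + A ≡ Y (mod 10)] column 3: given C=9, carry-in 0, and digits 0,1,2,3,6,7,9 already taken and all letters distinct, C+A≡Y (mod 10) forces Y=4. So Y=4.
Step 9. [col 3: C + A ≡ Y (mod 10)] in column 3 we have C+A≡Y with carry-in 0; given C=9, Y=4 and digits 0,1,2,3,4,6,7,9 already taken and all letters distinct, that pins A to 5, so A=5.

Answer: A=5, B=2, C=9, E=0, J=1, K=7, O=3, T=6, Y=4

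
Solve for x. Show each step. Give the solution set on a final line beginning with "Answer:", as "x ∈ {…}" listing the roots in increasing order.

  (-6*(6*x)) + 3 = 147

Step 1. [(-6*(6*x)) + 3 = 147] the outer +3 inverts by subtracting 3, so sub: -6*(6*x) = 144.
Step 2. [-6*(6*x) = 144] divide by the outer -6. So div: 6*x = -24.
Step 3. [6*x = -24] divide by the outer 6, so div: x = -4.

Answer: x ∈ {-4}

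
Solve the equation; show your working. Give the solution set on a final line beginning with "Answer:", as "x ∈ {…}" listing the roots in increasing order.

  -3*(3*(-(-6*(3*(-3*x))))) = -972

Step 1. [-3*(3*(-(-6*(3*(-3*x))))) = -972] -3·(inner) — divide through by -3, so div: 3*(-(-6*(3*(-3*x)))) = 324.
Step 2. [3*(-(-6*(3*(-3*x)))) = 324] 3·(inner) — divide through by 3. So div: -(-6*(3*(-3*x))) = 108.
Step 3. [-(-6*(3*(-3*x))) = 108] flip signs both sides, so neg: -6*(3*(-3*x)) = -108.
Step 4. [-6*(3*(-3*x)) = -108] leading coefficient -6: divide by -6. So div: 3*(-3*x) = 18.
Step 5. [3*(-3*x) = 18] 3·(inner) — divide through by 3, so div: -3*x = 6.
Step 6. [-3*x = 6] divide by the outer -3, so div: x = -2.

Answer: x ∈ {-2}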